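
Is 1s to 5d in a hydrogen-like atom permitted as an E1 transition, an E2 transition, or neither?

Δl = 2 − 0 = +2; l_i + l_f = 2.
E1 (Δl = ±1): not satisfied.
E2 (Δl = 0,±2, l_i+l_f ≥ 2): satisfied.

E2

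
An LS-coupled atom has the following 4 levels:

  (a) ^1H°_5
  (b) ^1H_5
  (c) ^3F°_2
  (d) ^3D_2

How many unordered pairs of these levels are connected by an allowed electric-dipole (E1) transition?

(a)–(b): allowed.
(a)–(c): forbidden (parity, ΔS, ΔL, ΔJ).
(a)–(d): forbidden (ΔS, ΔL, ΔJ).
(b)–(c): forbidden (ΔS, ΔL, ΔJ).
(b)–(d): forbidden (parity, ΔS, ΔL, ΔJ).
(c)–(d): allowed.
Allowed pairs: 2 of 6.

2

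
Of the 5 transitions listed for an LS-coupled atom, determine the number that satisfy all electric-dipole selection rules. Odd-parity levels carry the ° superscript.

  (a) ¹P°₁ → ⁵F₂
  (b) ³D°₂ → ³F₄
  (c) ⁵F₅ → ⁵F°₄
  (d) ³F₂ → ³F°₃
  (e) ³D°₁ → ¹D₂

2

(a) forbidden (ΔS, ΔL fail)
(b) forbidden (ΔJ fails)
(c) allowed
(d) allowed
(e) forbidden (ΔS fails)
Total allowed: 2 of 5.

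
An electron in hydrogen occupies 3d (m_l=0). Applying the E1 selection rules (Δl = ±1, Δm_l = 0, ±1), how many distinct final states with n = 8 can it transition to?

6

E1 requires Δl = ±1, so l_f ∈ {1, 3}; with 0 ≤ l_f ≤ n_f−1 = 7, the allowed l_f values are {1, 3}.
For l_f = 1: m_f ∈ {m_i−1, m_i, m_i+1} ∩ [−1, 1] = {-1, 0, 1} → 3 states.
For l_f = 3: m_f ∈ {m_i−1, m_i, m_i+1} ∩ [−3, 3] = {-1, 0, 1} → 3 states.
Total: 6.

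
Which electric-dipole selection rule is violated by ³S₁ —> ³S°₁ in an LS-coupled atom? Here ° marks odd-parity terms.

Parity must change: even → odd — ok.
ΔS = 0: S: 1 → 1 — ok.
ΔL = 0, ±1 (not L=0↔0): L: 0 → 0, ΔL = +0 — fails.
ΔJ = 0, ±1 (not J=0↔0): J: 1 → 1, ΔJ = +0 — ok.

the L=0 ↔ L=0 exclusion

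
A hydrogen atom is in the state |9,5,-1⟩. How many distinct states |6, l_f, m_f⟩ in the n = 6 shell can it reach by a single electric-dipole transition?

3

E1 requires Δl = ±1, so l_f ∈ {4, 6}; with 0 ≤ l_f ≤ n_f−1 = 5, the allowed l_f values are {4}.
For l_f = 4: m_f ∈ {m_i−1, m_i, m_i+1} ∩ [−4, 4] = {-2, -1, 0} → 3 states.
Total: 3.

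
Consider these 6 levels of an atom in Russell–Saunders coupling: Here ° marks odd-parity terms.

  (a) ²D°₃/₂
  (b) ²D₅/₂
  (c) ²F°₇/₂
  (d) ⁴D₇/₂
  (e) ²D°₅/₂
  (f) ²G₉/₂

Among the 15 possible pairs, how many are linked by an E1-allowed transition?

(a)–(b): allowed.
(a)–(c): forbidden (parity, ΔJ).
(a)–(d): forbidden (ΔS, ΔJ).
(a)–(e): forbidden (parity).
(a)–(f): forbidden (ΔL, ΔJ).
(b)–(c): allowed.
(b)–(d): forbidden (parity, ΔS).
(b)–(e): allowed.
(b)–(f): forbidden (parity, ΔL, ΔJ).
(c)–(d): forbidden (ΔS).
(c)–(e): forbidden (parity).
(c)–(f): allowed.
(d)–(e): forbidden (ΔS).
(d)–(f): forbidden (parity, ΔS, ΔL).
(e)–(f): forbidden (ΔL, ΔJ).
Allowed pairs: 4 of 15.

4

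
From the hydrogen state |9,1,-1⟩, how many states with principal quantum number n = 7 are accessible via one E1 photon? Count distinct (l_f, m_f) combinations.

E1 requires Δl = ±1, so l_f ∈ {0, 2}; with 0 ≤ l_f ≤ n_f−1 = 6, the allowed l_f values are {0, 2}.
For l_f = 0: m_f ∈ {m_i−1, m_i, m_i+1} ∩ [−0, 0] = {0} → 1 state.
For l_f = 2: m_f ∈ {m_i−1, m_i, m_i+1} ∩ [−2, 2] = {-2, -1, 0} → 3 states.
Total: 4.

4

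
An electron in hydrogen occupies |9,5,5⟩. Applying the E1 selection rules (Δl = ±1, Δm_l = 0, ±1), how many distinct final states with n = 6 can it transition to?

E1 requires Δl = ±1, so l_f ∈ {4, 6}; with 0 ≤ l_f ≤ n_f−1 = 5, the allowed l_f values are {4}.
For l_f = 4: m_f ∈ {m_i−1, m_i, m_i+1} ∩ [−4, 4] = {4} → 1 state.
Total: 1.

1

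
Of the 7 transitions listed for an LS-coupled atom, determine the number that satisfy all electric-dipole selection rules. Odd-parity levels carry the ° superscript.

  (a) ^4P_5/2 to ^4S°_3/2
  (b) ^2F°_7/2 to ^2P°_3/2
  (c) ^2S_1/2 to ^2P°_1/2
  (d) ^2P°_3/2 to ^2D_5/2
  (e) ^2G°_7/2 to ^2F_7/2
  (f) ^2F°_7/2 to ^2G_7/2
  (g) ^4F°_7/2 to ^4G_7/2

6

(a) allowed
(b) forbidden (parity, ΔL, ΔJ fail)
(c) allowed
(d) allowed
(e) allowed
(f) allowed
(g) allowed
Total allowed: 6 of 7.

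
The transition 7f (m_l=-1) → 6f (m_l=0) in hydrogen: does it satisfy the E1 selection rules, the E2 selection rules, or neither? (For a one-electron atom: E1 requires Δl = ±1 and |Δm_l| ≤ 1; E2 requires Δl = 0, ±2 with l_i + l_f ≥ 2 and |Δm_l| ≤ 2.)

E2

Δl = 3 − 3 = +0; l_i + l_f = 6.
Δm_l = +1.
E1 (Δl = ±1, |Δm_l| ≤ 1): not satisfied.
E2 (Δl = 0,±2, l_i+l_f ≥ 2, |Δm_l| ≤ 2): satisfied.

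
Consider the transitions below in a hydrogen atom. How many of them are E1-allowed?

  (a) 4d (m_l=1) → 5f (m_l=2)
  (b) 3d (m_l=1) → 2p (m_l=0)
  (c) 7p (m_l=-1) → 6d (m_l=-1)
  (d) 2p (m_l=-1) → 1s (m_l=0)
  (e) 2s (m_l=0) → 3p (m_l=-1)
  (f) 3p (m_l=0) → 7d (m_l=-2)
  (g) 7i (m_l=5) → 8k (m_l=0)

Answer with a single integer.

5

(a) allowed
(b) allowed
(c) allowed
(d) allowed
(e) allowed
(f) forbidden — Δm_l = -2 (E1 requires Δm_l = 0, ±1)
(g) forbidden — Δm_l = -5 (E1 requires Δm_l = 0, ±1)
Total allowed: 5 of 7.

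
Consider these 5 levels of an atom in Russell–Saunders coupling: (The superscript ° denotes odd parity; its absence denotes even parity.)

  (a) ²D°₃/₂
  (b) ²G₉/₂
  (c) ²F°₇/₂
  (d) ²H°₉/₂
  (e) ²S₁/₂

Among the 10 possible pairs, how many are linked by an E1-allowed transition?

(a)–(b): forbidden (ΔL, ΔJ).
(a)–(c): forbidden (parity, ΔJ).
(a)–(d): forbidden (parity, ΔL, ΔJ).
(a)–(e): forbidden (ΔL).
(b)–(c): allowed.
(b)–(d): allowed.
(b)–(e): forbidden (parity, ΔL, ΔJ).
(c)–(d): forbidden (parity, ΔL).
(c)–(e): forbidden (ΔL, ΔJ).
(d)–(e): forbidden (ΔL, ΔJ).
Allowed pairs: 2 of 10.

2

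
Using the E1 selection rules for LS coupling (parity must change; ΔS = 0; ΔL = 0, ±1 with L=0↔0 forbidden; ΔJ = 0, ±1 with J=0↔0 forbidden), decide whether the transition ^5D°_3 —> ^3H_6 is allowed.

forbidden

Reading off the term symbols: S 2→1, L 2→5, J 3→6, parity odd→even.
Parity must change: odd → even — ✓.
ΔS = 0: S: 2 → 1 — ✗.
ΔL = 0, ±1 (not L=0↔0): L: 2 → 5, ΔL = +3 — ✗.
ΔJ = 0, ±1 (not J=0↔0): J: 3 → 6, ΔJ = +3 — ✗.
Rule(s) violated: ΔS, ΔL, ΔJ.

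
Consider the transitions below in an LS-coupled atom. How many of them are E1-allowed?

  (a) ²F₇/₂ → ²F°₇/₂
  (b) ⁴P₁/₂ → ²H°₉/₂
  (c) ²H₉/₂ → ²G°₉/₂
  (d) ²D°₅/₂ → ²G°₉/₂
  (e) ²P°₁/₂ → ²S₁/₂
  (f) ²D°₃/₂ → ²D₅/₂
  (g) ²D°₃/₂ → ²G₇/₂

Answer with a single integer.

4

(a) allowed
(b) forbidden (ΔS, ΔL, ΔJ fail)
(c) allowed
(d) forbidden (parity, ΔL, ΔJ fail)
(e) allowed
(f) allowed
(g) forbidden (ΔL, ΔJ fail)
Total allowed: 4 of 7.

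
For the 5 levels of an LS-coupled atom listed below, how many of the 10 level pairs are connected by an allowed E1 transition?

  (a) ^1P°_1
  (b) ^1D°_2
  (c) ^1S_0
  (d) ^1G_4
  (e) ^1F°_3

(a)–(b): forbidden (parity).
(a)–(c): allowed.
(a)–(d): forbidden (ΔL, ΔJ).
(a)–(e): forbidden (parity, ΔL, ΔJ).
(b)–(c): forbidden (ΔL, ΔJ).
(b)–(d): forbidden (ΔL, ΔJ).
(b)–(e): forbidden (parity).
(c)–(d): forbidden (parity, ΔL, ΔJ).
(c)–(e): forbidden (ΔL, ΔJ).
(d)–(e): allowed.
Allowed pairs: 2 of 10.

2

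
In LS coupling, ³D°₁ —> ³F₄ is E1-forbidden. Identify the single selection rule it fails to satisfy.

Parity must change: odd → even — satisfied.
ΔS = 0: S: 1 → 1 — satisfied.
ΔL = 0, ±1 (not L=0↔0): L: 2 → 3, ΔL = +1 — satisfied.
ΔJ = 0, ±1 (not J=0↔0): J: 1 → 4, ΔJ = +3 — violated.

the ΔJ = 0, ±1 rule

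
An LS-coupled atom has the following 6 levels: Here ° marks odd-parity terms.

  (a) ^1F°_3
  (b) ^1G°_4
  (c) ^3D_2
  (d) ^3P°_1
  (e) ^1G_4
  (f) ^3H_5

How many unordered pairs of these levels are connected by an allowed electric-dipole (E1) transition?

3

(a)–(b): forbidden (parity).
(a)–(c): forbidden (ΔS).
(a)–(d): forbidden (parity, ΔS, ΔL, ΔJ).
(a)–(e): allowed.
(a)–(f): forbidden (ΔS, ΔL, ΔJ).
(b)–(c): forbidden (ΔS, ΔL, ΔJ).
(b)–(d): forbidden (parity, ΔS, ΔL, ΔJ).
(b)–(e): allowed.
(b)–(f): forbidden (ΔS).
(c)–(d): allowed.
(c)–(e): forbidden (parity, ΔS, ΔL, ΔJ).
(c)–(f): forbidden (parity, ΔL, ΔJ).
(d)–(e): forbidden (ΔS, ΔL, ΔJ).
(d)–(f): forbidden (ΔL, ΔJ).
(e)–(f): forbidden (parity, ΔS).
Allowed pairs: 3 of 15.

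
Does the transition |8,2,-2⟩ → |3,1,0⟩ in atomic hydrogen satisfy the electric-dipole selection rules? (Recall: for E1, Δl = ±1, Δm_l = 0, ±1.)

forbidden

Initial l = 2, final l = 1, so Δl = -1. E1 requires Δl = ±1: ✓.
Δm_l = 0 − (-2) = +2. E1 requires Δm_l = 0, ±1: ✗.
The transition is electric-dipole forbidden.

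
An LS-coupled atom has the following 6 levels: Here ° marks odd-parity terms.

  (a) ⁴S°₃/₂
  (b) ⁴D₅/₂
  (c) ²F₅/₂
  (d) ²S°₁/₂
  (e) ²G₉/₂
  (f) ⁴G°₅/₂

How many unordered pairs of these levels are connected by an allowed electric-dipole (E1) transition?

(a)–(b): forbidden (ΔL).
(a)–(c): forbidden (ΔS, ΔL).
(a)–(d): forbidden (parity, ΔS, ΔL).
(a)–(e): forbidden (ΔS, ΔL, ΔJ).
(a)–(f): forbidden (parity, ΔL).
(b)–(c): forbidden (parity, ΔS).
(b)–(d): forbidden (ΔS, ΔL, ΔJ).
(b)–(e): forbidden (parity, ΔS, ΔL, ΔJ).
(b)–(f): forbidden (ΔL).
(c)–(d): forbidden (ΔL, ΔJ).
(c)–(e): forbidden (parity, ΔJ).
(c)–(f): forbidden (ΔS).
(d)–(e): forbidden (ΔL, ΔJ).
(d)–(f): forbidden (parity, ΔS, ΔL, ΔJ).
(e)–(f): forbidden (ΔS, ΔJ).
Allowed pairs: 0 of 15.

0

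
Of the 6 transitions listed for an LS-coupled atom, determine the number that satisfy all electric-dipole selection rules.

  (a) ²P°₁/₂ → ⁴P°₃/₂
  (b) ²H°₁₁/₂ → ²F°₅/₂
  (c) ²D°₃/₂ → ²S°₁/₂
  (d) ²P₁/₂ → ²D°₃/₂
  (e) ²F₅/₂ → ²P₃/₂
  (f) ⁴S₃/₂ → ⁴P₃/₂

(a) forbidden (parity, ΔS fail)
(b) forbidden (parity, ΔL, ΔJ fail)
(c) forbidden (parity, ΔL fail)
(d) allowed
(e) forbidden (parity, ΔL fail)
(f) forbidden (parity fails)
Total allowed: 1 of 6.

1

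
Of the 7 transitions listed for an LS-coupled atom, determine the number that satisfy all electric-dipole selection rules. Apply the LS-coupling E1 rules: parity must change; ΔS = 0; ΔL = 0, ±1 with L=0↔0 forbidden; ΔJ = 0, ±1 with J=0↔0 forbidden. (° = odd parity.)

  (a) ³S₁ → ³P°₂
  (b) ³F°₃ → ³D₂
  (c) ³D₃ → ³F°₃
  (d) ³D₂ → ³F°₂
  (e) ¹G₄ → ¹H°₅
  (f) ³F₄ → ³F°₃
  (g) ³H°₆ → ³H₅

(a) allowed
(b) allowed
(c) allowed
(d) allowed
(e) allowed
(f) allowed
(g) allowed
Total allowed: 7 of 7.

7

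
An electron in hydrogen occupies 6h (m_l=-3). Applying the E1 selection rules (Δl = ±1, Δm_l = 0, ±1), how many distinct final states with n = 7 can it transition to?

E1 requires Δl = ±1, so l_f ∈ {4, 6}; with 0 ≤ l_f ≤ n_f−1 = 6, the allowed l_f values are {4, 6}.
For l_f = 4: m_f ∈ {m_i−1, m_i, m_i+1} ∩ [−4, 4] = {-4, -3, -2} → 3 states.
For l_f = 6: m_f ∈ {m_i−1, m_i, m_i+1} ∩ [−6, 6] = {-4, -3, -2} → 3 states.
Total: 6.

6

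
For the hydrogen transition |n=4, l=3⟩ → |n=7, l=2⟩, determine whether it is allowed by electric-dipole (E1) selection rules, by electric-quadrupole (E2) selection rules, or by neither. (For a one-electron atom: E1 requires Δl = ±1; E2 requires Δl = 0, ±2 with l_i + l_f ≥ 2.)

Δl = 2 − 3 = -1; l_i + l_f = 5.
E1 (Δl = ±1): satisfied.
E2 (Δl = 0,±2, l_i+l_f ≥ 2): not satisfied.

E1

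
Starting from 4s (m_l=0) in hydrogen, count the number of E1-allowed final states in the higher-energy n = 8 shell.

3

E1 requires Δl = ±1, so l_f ∈ {-1, 1}; with 0 ≤ l_f ≤ n_f−1 = 7, the allowed l_f values are {1}.
For l_f = 1: m_f ∈ {m_i−1, m_i, m_i+1} ∩ [−1, 1] = {-1, 0, 1} → 3 states.
Total: 3.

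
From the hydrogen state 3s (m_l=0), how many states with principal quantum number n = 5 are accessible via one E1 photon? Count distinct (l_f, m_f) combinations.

3

E1 requires Δl = ±1, so l_f ∈ {-1, 1}; with 0 ≤ l_f ≤ n_f−1 = 4, the allowed l_f values are {1}.
For l_f = 1: m_f ∈ {m_i−1, m_i, m_i+1} ∩ [−1, 1] = {-1, 0, 1} → 3 states.
Total: 3.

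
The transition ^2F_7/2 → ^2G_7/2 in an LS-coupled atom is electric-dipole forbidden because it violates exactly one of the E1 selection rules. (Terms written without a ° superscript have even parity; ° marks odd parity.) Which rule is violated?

parity

ΔL = 0, ±1 (not L=0↔0): L: 3 → 4, ΔL = +1 — satisfied.
Parity must change: even → even — violated.
ΔS = 0: S: 1/2 → 1/2 — satisfied.
ΔJ = 0, ±1 (not J=0↔0): J: 7/2 → 7/2, ΔJ = +0 — satisfied.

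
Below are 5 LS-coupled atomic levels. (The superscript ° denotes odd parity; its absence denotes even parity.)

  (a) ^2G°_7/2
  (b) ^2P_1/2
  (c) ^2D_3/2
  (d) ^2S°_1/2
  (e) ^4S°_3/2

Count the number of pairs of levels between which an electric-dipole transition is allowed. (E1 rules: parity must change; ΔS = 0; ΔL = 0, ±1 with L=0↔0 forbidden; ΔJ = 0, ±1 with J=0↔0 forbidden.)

1

(a)–(b): forbidden (ΔL, ΔJ).
(a)–(c): forbidden (ΔL, ΔJ).
(a)–(d): forbidden (parity, ΔL, ΔJ).
(a)–(e): forbidden (parity, ΔS, ΔL, ΔJ).
(b)–(c): forbidden (parity).
(b)–(d): allowed.
(b)–(e): forbidden (ΔS).
(c)–(d): forbidden (ΔL).
(c)–(e): forbidden (ΔS, ΔL).
(d)–(e): forbidden (parity, ΔS, ΔL).
Allowed pairs: 1 of 10.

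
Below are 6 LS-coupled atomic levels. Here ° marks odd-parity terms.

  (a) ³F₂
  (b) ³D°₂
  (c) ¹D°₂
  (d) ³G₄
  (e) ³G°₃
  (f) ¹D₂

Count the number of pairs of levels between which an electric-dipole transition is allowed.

(a)–(b): allowed.
(a)–(c): forbidden (ΔS).
(a)–(d): forbidden (parity, ΔJ).
(a)–(e): allowed.
(a)–(f): forbidden (parity, ΔS).
(b)–(c): forbidden (parity, ΔS).
(b)–(d): forbidden (ΔL, ΔJ).
(b)–(e): forbidden (parity, ΔL).
(b)–(f): forbidden (ΔS).
(c)–(d): forbidden (ΔS, ΔL, ΔJ).
(c)–(e): forbidden (parity, ΔS, ΔL).
(c)–(f): allowed.
(d)–(e): allowed.
(d)–(f): forbidden (parity, ΔS, ΔL, ΔJ).
(e)–(f): forbidden (ΔS, ΔL).
Allowed pairs: 4 of 15.

4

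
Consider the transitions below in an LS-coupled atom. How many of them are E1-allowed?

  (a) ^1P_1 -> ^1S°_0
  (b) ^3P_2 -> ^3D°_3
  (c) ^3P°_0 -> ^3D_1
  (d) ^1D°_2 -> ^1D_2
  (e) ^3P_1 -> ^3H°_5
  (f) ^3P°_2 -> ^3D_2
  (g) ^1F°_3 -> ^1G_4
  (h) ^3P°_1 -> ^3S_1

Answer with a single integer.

(a) allowed
(b) allowed
(c) allowed
(d) allowed
(e) forbidden (ΔL, ΔJ fail)
(f) allowed
(g) allowed
(h) allowed
Total allowed: 7 of 8.

7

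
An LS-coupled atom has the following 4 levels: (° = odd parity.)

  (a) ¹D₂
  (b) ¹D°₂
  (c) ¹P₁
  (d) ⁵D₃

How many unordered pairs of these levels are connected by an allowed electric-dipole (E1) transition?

(a)–(b): allowed.
(a)–(c): forbidden (parity).
(a)–(d): forbidden (parity, ΔS).
(b)–(c): allowed.
(b)–(d): forbidden (ΔS).
(c)–(d): forbidden (parity, ΔS, ΔJ).
Allowed pairs: 2 of 6.

2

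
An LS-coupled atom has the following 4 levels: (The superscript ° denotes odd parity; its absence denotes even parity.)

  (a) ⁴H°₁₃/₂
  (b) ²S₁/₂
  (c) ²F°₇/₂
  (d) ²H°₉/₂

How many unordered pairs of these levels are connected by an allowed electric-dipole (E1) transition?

0

(a)–(b): forbidden (ΔS, ΔL, ΔJ).
(a)–(c): forbidden (parity, ΔS, ΔL, ΔJ).
(a)–(d): forbidden (parity, ΔS, ΔJ).
(b)–(c): forbidden (ΔL, ΔJ).
(b)–(d): forbidden (ΔL, ΔJ).
(c)–(d): forbidden (parity, ΔL).
Allowed pairs: 0 of 6.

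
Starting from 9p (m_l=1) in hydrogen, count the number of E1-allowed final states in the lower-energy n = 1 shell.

1

E1 requires Δl = ±1, so l_f ∈ {0, 2}; with 0 ≤ l_f ≤ n_f−1 = 0, the allowed l_f values are {0}.
For l_f = 0: m_f ∈ {m_i−1, m_i, m_i+1} ∩ [−0, 0] = {0} → 1 state.
Total: 1.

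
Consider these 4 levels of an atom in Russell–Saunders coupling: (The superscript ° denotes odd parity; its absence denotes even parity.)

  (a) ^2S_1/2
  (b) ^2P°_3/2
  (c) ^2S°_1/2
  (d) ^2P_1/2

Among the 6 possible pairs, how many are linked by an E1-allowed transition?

3

(a)–(b): allowed.
(a)–(c): forbidden (ΔL).
(a)–(d): forbidden (parity).
(b)–(c): forbidden (parity).
(b)–(d): allowed.
(c)–(d): allowed.
Allowed pairs: 3 of 6.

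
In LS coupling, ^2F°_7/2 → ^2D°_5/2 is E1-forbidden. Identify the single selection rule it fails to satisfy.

parity

Reading off the term symbols: S 1/2→1/2, L 3→2, J 7/2→5/2, parity odd→odd.
ΔJ = 0, ±1 (not J=0↔0): J: 7/2 → 5/2, ΔJ = -1 — passes.
ΔS = 0: S: 1/2 → 1/2 — passes.
Parity must change: odd → odd — fails.
ΔL = 0, ±1 (not L=0↔0): L: 3 → 2, ΔL = -1 — passes.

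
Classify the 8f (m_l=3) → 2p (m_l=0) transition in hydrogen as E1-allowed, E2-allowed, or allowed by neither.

neither

Δl = 1 − 3 = -2; l_i + l_f = 4.
Δm_l = -3.
E1 (Δl = ±1, |Δm_l| ≤ 1): not satisfied.
E2 (Δl = 0,±2, l_i+l_f ≥ 2, |Δm_l| ≤ 2): not satisfied.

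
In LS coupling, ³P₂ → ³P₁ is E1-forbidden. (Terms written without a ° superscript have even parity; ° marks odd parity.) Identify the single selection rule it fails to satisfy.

parity

Initial level: S=1, L=1, J=2, parity even. Final level: S=1, L=1, J=1, parity even.
ΔJ = 0, ±1 (not J=0↔0): J: 2 → 1, ΔJ = -1 — passes.
ΔL = 0, ±1 (not L=0↔0): L: 1 → 1, ΔL = +0 — passes.
Parity must change: even → even — fails.
ΔS = 0: S: 1 → 1 — passes.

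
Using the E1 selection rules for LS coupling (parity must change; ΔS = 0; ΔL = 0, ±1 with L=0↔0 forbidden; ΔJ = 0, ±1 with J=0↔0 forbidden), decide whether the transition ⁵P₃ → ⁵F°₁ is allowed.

forbidden

Initial level: S=2, L=1, J=3, parity even. Final level: S=2, L=3, J=1, parity odd.
Parity must change: even → odd — passes.
ΔS = 0: S: 2 → 2 — passes.
ΔJ = 0, ±1 (not J=0↔0): J: 3 → 1, ΔJ = -2 — fails.
ΔL = 0, ±1 (not L=0↔0): L: 1 → 3, ΔL = +2 — fails.
Rule(s) violated: ΔL, ΔJ.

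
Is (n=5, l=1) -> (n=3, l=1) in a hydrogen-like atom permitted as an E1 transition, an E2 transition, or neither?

Δl = 1 − 1 = +0; l_i + l_f = 2.
E1 (Δl = ±1): not satisfied.
E2 (Δl = 0,±2, l_i+l_f ≥ 2): satisfied.

E2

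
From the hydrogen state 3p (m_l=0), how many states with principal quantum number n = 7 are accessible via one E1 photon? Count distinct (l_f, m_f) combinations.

4

E1 requires Δl = ±1, so l_f ∈ {0, 2}; with 0 ≤ l_f ≤ n_f−1 = 6, the allowed l_f values are {0, 2}.
For l_f = 0: m_f ∈ {m_i−1, m_i, m_i+1} ∩ [−0, 0] = {0} → 1 state.
For l_f = 2: m_f ∈ {m_i−1, m_i, m_i+1} ∩ [−2, 2] = {-1, 0, 1} → 3 states.
Total: 4.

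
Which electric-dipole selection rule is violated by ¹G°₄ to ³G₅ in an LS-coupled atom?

Reading off the term symbols: S 0→1, L 4→4, J 4→5, parity odd→even.
Parity must change: odd → even — satisfied.
ΔS = 0: S: 0 → 1 — violated.
ΔL = 0, ±1 (not L=0↔0): L: 4 → 4, ΔL = +0 — satisfied.
ΔJ = 0, ±1 (not J=0↔0): J: 4 → 5, ΔJ = +1 — satisfied.

the ΔS = 0 rule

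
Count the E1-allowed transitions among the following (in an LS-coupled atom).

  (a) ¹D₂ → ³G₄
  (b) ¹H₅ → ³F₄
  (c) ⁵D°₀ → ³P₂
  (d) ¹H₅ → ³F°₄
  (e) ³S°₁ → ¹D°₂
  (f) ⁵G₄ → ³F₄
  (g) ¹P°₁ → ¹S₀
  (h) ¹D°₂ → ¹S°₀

(a) forbidden (parity, ΔS, ΔL, ΔJ fail)
(b) forbidden (parity, ΔS, ΔL fail)
(c) forbidden (ΔS, ΔJ fail)
(d) forbidden (ΔS, ΔL fail)
(e) forbidden (parity, ΔS, ΔL fail)
(f) forbidden (parity, ΔS fail)
(g) allowed
(h) forbidden (parity, ΔL, ΔJ fail)
Total allowed: 1 of 8.

1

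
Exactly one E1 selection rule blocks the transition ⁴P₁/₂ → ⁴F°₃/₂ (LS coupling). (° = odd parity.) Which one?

the ΔL = 0, ±1 rule

Reading off the term symbols: S 3/2→3/2, L 1→3, J 1/2→3/2, parity even→odd.
ΔJ = 0, ±1 (not J=0↔0): J: 1/2 → 3/2, ΔJ = +1 — passes.
ΔS = 0: S: 3/2 → 3/2 — passes.
ΔL = 0, ±1 (not L=0↔0): L: 1 → 3, ΔL = +2 — fails.
Parity must change: even → odd — passes.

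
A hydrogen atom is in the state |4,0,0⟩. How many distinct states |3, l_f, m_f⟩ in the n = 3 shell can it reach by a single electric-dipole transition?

3

E1 requires Δl = ±1, so l_f ∈ {-1, 1}; with 0 ≤ l_f ≤ n_f−1 = 2, the allowed l_f values are {1}.
For l_f = 1: m_f ∈ {m_i−1, m_i, m_i+1} ∩ [−1, 1] = {-1, 0, 1} → 3 states.
Total: 3.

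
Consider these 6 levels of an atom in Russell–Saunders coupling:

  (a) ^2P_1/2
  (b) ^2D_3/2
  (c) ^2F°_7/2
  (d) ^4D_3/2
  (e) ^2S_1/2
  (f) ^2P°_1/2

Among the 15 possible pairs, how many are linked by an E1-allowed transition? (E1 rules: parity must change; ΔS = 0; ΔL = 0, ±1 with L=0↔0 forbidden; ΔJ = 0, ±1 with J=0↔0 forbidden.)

(a)–(b): forbidden (parity).
(a)–(c): forbidden (ΔL, ΔJ).
(a)–(d): forbidden (parity, ΔS).
(a)–(e): forbidden (parity).
(a)–(f): allowed.
(b)–(c): forbidden (ΔJ).
(b)–(d): forbidden (parity, ΔS).
(b)–(e): forbidden (parity, ΔL).
(b)–(f): allowed.
(c)–(d): forbidden (ΔS, ΔJ).
(c)–(e): forbidden (ΔL, ΔJ).
(c)–(f): forbidden (parity, ΔL, ΔJ).
(d)–(e): forbidden (parity, ΔS, ΔL).
(d)–(f): forbidden (ΔS).
(e)–(f): allowed.
Allowed pairs: 3 of 15.

3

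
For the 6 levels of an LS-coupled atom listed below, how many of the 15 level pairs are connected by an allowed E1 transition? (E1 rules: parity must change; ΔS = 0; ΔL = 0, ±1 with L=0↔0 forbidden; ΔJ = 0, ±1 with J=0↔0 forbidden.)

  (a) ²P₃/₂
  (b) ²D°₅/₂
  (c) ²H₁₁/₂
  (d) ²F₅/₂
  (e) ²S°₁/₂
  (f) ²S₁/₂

(a)–(b): allowed.
(a)–(c): forbidden (parity, ΔL, ΔJ).
(a)–(d): forbidden (parity, ΔL).
(a)–(e): allowed.
(a)–(f): forbidden (parity).
(b)–(c): forbidden (ΔL, ΔJ).
(b)–(d): allowed.
(b)–(e): forbidden (parity, ΔL, ΔJ).
(b)–(f): forbidden (ΔL, ΔJ).
(c)–(d): forbidden (parity, ΔL, ΔJ).
(c)–(e): forbidden (ΔL, ΔJ).
(c)–(f): forbidden (parity, ΔL, ΔJ).
(d)–(e): forbidden (ΔL, ΔJ).
(d)–(f): forbidden (parity, ΔL, ΔJ).
(e)–(f): forbidden (ΔL).
Allowed pairs: 3 of 15.

3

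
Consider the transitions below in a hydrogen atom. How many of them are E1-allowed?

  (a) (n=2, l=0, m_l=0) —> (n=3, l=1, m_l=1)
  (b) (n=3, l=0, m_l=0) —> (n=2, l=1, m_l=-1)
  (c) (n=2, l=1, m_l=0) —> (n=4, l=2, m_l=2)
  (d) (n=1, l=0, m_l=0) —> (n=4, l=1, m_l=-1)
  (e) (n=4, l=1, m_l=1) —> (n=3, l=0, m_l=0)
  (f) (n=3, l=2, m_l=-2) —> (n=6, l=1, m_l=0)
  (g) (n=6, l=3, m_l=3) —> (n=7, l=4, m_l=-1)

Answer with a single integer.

4

(a) allowed
(b) allowed
(c) forbidden — Δm_l = +2 (E1 requires Δm_l = 0, ±1)
(d) allowed
(e) allowed
(f) forbidden — Δm_l = +2 (E1 requires Δm_l = 0, ±1)
(g) forbidden — Δm_l = -4 (E1 requires Δm_l = 0, ±1)
Total allowed: 4 of 7.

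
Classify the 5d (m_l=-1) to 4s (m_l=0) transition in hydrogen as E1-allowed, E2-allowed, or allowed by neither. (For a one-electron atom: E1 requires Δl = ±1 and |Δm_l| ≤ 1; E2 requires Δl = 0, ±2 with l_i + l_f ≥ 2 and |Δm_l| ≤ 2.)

Δl = 0 − 2 = -2; l_i + l_f = 2.
Δm_l = +1.
E1 (Δl = ±1, |Δm_l| ≤ 1): not satisfied.
E2 (Δl = 0,±2, l_i+l_f ≥ 2, |Δm_l| ≤ 2): satisfied.

E2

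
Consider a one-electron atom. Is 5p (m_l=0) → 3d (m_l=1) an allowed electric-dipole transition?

l: 1 → 2 (Δl = +1). Δl = ±1 passes.
Δm_l = 1 − (0) = +1. E1 requires Δm_l = 0, ±1: passes.
All E1 selection rules are satisfied.

allowed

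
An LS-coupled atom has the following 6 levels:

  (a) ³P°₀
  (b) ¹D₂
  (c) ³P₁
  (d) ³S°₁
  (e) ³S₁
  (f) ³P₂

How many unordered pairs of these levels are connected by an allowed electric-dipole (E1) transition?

(a)–(b): forbidden (ΔS, ΔJ).
(a)–(c): allowed.
(a)–(d): forbidden (parity).
(a)–(e): allowed.
(a)–(f): forbidden (ΔJ).
(b)–(c): forbidden (parity, ΔS).
(b)–(d): forbidden (ΔS, ΔL).
(b)–(e): forbidden (parity, ΔS, ΔL).
(b)–(f): forbidden (parity, ΔS).
(c)–(d): allowed.
(c)–(e): forbidden (parity).
(c)–(f): forbidden (parity).
(d)–(e): forbidden (ΔL).
(d)–(f): allowed.
(e)–(f): forbidden (parity).
Allowed pairs: 4 of 15.

4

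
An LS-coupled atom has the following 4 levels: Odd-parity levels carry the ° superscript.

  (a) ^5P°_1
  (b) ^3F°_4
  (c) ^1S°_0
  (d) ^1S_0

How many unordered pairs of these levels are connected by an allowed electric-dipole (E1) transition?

(a)–(b): forbidden (parity, ΔS, ΔL, ΔJ).
(a)–(c): forbidden (parity, ΔS).
(a)–(d): forbidden (ΔS).
(b)–(c): forbidden (parity, ΔS, ΔL, ΔJ).
(b)–(d): forbidden (ΔS, ΔL, ΔJ).
(c)–(d): forbidden (ΔL, ΔJ).
Allowed pairs: 0 of 6.

0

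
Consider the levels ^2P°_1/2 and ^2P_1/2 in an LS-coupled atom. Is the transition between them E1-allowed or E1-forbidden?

Parity must change: odd → even — satisfied.
ΔS = 0: S: 1/2 → 1/2 — satisfied.
ΔL = 0, ±1 (not L=0↔0): L: 1 → 1, ΔL = +0 — satisfied.
ΔJ = 0, ±1 (not J=0↔0): J: 1/2 → 1/2, ΔJ = +0 — satisfied.
All four E1 rules are satisfied.

allowed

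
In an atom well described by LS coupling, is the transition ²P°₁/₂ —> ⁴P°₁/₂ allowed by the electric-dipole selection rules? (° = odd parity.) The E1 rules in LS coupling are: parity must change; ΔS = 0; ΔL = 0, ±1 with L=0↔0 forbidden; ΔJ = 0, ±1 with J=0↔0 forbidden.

forbidden

Initial level: S=1/2, L=1, J=1/2, parity odd. Final level: S=3/2, L=1, J=1/2, parity odd.
ΔS = 0: S: 1/2 → 3/2 — fails.
ΔJ = 0, ±1 (not J=0↔0): J: 1/2 → 1/2, ΔJ = +0 — passes.
ΔL = 0, ±1 (not L=0↔0): L: 1 → 1, ΔL = +0 — passes.
Parity must change: odd → odd — fails.
Rule(s) violated: parity, ΔS.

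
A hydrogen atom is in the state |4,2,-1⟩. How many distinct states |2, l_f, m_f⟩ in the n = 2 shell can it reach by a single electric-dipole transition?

E1 requires Δl = ±1, so l_f ∈ {1, 3}; with 0 ≤ l_f ≤ n_f−1 = 1, the allowed l_f values are {1}.
For l_f = 1: m_f ∈ {m_i−1, m_i, m_i+1} ∩ [−1, 1] = {-1, 0} → 2 states.
Total: 2.

2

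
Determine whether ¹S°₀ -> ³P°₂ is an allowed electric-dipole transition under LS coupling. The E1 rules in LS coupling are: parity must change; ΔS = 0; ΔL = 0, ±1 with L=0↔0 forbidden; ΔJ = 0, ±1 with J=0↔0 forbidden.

forbidden

ΔJ = 0, ±1 (not J=0↔0): J: 0 → 2, ΔJ = +2 — fails.
ΔL = 0, ±1 (not L=0↔0): L: 0 → 1, ΔL = +1 — ok.
ΔS = 0: S: 0 → 1 — fails.
Parity must change: odd → odd — fails.
Rule(s) violated: parity, ΔS, ΔJ.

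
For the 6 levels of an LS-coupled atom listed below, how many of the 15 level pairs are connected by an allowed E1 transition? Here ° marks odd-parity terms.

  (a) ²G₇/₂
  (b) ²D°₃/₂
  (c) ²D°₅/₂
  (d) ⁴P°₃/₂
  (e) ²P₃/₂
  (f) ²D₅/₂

(a)–(b): forbidden (ΔL, ΔJ).
(a)–(c): forbidden (ΔL).
(a)–(d): forbidden (ΔS, ΔL, ΔJ).
(a)–(e): forbidden (parity, ΔL, ΔJ).
(a)–(f): forbidden (parity, ΔL).
(b)–(c): forbidden (parity).
(b)–(d): forbidden (parity, ΔS).
(b)–(e): allowed.
(b)–(f): allowed.
(c)–(d): forbidden (parity, ΔS).
(c)–(e): allowed.
(c)–(f): allowed.
(d)–(e): forbidden (ΔS).
(d)–(f): forbidden (ΔS).
(e)–(f): forbidden (parity).
Allowed pairs: 4 of 15.

4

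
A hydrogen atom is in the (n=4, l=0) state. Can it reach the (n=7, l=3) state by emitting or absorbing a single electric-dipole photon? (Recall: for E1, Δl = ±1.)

forbidden

Δl = 3 − 0 = +3; the E1 rule Δl = ±1 is violated.
The transition is electric-dipole forbidden.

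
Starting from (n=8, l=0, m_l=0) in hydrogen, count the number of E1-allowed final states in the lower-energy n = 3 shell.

3

E1 requires Δl = ±1, so l_f ∈ {-1, 1}; with 0 ≤ l_f ≤ n_f−1 = 2, the allowed l_f values are {1}.
For l_f = 1: m_f ∈ {m_i−1, m_i, m_i+1} ∩ [−1, 1] = {-1, 0, 1} → 3 states.
Total: 3.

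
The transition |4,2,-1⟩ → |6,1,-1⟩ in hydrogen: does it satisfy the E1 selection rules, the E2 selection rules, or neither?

E1

Δl = 1 − 2 = -1; l_i + l_f = 3.
Δm_l = +0.
E1 (Δl = ±1, |Δm_l| ≤ 1): satisfied.
E2 (Δl = 0,±2, l_i+l_f ≥ 2, |Δm_l| ≤ 2): not satisfied.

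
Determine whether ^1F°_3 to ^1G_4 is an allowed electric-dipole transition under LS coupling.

allowed

Reading off the term symbols: S 0→0, L 3→4, J 3→4, parity odd→even.
Parity must change: odd → even — satisfied.
ΔS = 0: S: 0 → 0 — satisfied.
ΔL = 0, ±1 (not L=0↔0): L: 3 → 4, ΔL = +1 — satisfied.
ΔJ = 0, ±1 (not J=0↔0): J: 3 → 4, ΔJ = +1 — satisfied.
All four E1 rules are satisfied.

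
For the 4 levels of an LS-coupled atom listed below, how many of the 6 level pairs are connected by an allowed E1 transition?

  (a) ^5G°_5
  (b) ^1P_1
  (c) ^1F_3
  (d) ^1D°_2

(a)–(b): forbidden (ΔS, ΔL, ΔJ).
(a)–(c): forbidden (ΔS, ΔJ).
(a)–(d): forbidden (parity, ΔS, ΔL, ΔJ).
(b)–(c): forbidden (parity, ΔL, ΔJ).
(b)–(d): allowed.
(c)–(d): allowed.
Allowed pairs: 2 of 6.

2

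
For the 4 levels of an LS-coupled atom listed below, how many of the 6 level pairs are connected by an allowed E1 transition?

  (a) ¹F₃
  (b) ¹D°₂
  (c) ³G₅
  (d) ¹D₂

(a)–(b): allowed.
(a)–(c): forbidden (parity, ΔS, ΔJ).
(a)–(d): forbidden (parity).
(b)–(c): forbidden (ΔS, ΔL, ΔJ).
(b)–(d): allowed.
(c)–(d): forbidden (parity, ΔS, ΔL, ΔJ).
Allowed pairs: 2 of 6.

2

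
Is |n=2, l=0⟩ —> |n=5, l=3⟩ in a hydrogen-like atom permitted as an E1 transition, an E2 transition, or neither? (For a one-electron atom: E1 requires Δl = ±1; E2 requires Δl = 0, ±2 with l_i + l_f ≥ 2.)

Δl = 3 − 0 = +3; l_i + l_f = 3.
E1 (Δl = ±1): not satisfied.
E2 (Δl = 0,±2, l_i+l_f ≥ 2): not satisfied.

neither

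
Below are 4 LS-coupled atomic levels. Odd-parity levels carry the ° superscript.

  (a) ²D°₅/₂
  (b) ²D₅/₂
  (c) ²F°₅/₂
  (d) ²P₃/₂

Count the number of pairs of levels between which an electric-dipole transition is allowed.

3

(a)–(b): allowed.
(a)–(c): forbidden (parity).
(a)–(d): allowed.
(b)–(c): allowed.
(b)–(d): forbidden (parity).
(c)–(d): forbidden (ΔL).
Allowed pairs: 3 of 6.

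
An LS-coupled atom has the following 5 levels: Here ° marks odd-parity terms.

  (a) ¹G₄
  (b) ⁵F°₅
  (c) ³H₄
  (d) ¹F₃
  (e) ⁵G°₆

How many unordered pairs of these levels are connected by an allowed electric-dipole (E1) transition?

0

(a)–(b): forbidden (ΔS).
(a)–(c): forbidden (parity, ΔS).
(a)–(d): forbidden (parity).
(a)–(e): forbidden (ΔS, ΔJ).
(b)–(c): forbidden (ΔS, ΔL).
(b)–(d): forbidden (ΔS, ΔJ).
(b)–(e): forbidden (parity).
(c)–(d): forbidden (parity, ΔS, ΔL).
(c)–(e): forbidden (ΔS, ΔJ).
(d)–(e): forbidden (ΔS, ΔJ).
Allowed pairs: 0 of 10.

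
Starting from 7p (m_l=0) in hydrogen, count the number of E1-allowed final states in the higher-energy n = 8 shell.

4

E1 requires Δl = ±1, so l_f ∈ {0, 2}; with 0 ≤ l_f ≤ n_f−1 = 7, the allowed l_f values are {0, 2}.
For l_f = 0: m_f ∈ {m_i−1, m_i, m_i+1} ∩ [−0, 0] = {0} → 1 state.
For l_f = 2: m_f ∈ {m_i−1, m_i, m_i+1} ∩ [−2, 2] = {-1, 0, 1} → 3 states.
Total: 4.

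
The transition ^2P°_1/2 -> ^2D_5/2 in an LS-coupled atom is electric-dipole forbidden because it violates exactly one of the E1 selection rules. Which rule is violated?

the ΔJ = 0, ±1 rule

Initial level: S=1/2, L=1, J=1/2, parity odd. Final level: S=1/2, L=2, J=5/2, parity even.
ΔJ = 0, ±1 (not J=0↔0): J: 1/2 → 5/2, ΔJ = +2 — ✗.
Parity must change: odd → even — ✓.
ΔL = 0, ±1 (not L=0↔0): L: 1 → 2, ΔL = +1 — ✓.
ΔS = 0: S: 1/2 → 1/2 — ✓.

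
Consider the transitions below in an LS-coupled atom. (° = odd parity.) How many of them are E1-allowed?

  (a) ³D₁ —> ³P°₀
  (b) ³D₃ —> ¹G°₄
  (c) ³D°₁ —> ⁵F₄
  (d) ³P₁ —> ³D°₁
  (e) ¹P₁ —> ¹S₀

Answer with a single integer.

(a) allowed
(b) forbidden (ΔS, ΔL fail)
(c) forbidden (ΔS, ΔJ fail)
(d) allowed
(e) forbidden (parity fails)
Total allowed: 2 of 5.

2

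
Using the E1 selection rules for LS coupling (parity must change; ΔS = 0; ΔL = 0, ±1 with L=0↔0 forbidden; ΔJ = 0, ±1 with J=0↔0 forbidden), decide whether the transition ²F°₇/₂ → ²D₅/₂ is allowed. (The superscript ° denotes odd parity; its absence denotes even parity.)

allowed

Parity must change: odd → even — satisfied.
ΔS = 0: S: 1/2 → 1/2 — satisfied.
ΔL = 0, ±1 (not L=0↔0): L: 3 → 2, ΔL = -1 — satisfied.
ΔJ = 0, ±1 (not J=0↔0): J: 7/2 → 5/2, ΔJ = -1 — satisfied.
All four E1 rules are satisfied.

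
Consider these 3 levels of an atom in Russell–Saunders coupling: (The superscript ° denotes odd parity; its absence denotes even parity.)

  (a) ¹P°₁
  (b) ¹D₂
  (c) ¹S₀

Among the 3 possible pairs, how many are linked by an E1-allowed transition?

(a)–(b): allowed.
(a)–(c): allowed.
(b)–(c): forbidden (parity, ΔL, ΔJ).
Allowed pairs: 2 of 3.

2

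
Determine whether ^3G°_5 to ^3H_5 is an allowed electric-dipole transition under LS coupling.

Initial level: S=1, L=4, J=5, parity odd. Final level: S=1, L=5, J=5, parity even.
ΔL = 0, ±1 (not L=0↔0): L: 4 → 5, ΔL = +1 — ✓.
ΔS = 0: S: 1 → 1 — ✓.
Parity must change: odd → even — ✓.
ΔJ = 0, ±1 (not J=0↔0): J: 5 → 5, ΔJ = +0 — ✓.
All four E1 rules are satisfied.

allowed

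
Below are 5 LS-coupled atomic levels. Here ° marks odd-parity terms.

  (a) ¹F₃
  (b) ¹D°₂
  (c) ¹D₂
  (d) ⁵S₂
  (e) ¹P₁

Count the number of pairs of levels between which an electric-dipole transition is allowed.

(a)–(b): allowed.
(a)–(c): forbidden (parity).
(a)–(d): forbidden (parity, ΔS, ΔL).
(a)–(e): forbidden (parity, ΔL, ΔJ).
(b)–(c): allowed.
(b)–(d): forbidden (ΔS, ΔL).
(b)–(e): allowed.
(c)–(d): forbidden (parity, ΔS, ΔL).
(c)–(e): forbidden (parity).
(d)–(e): forbidden (parity, ΔS).
Allowed pairs: 3 of 10.

3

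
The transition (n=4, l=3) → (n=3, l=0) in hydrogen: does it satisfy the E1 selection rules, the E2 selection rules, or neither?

neither

Δl = 0 − 3 = -3; l_i + l_f = 3.
E1 (Δl = ±1): not satisfied.
E2 (Δl = 0,±2, l_i+l_f ≥ 2): not satisfied.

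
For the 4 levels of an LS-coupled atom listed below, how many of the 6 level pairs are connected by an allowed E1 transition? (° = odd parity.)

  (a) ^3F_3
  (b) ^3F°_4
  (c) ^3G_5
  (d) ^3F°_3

3

(a)–(b): allowed.
(a)–(c): forbidden (parity, ΔJ).
(a)–(d): allowed.
(b)–(c): allowed.
(b)–(d): forbidden (parity).
(c)–(d): forbidden (ΔJ).
Allowed pairs: 3 of 6.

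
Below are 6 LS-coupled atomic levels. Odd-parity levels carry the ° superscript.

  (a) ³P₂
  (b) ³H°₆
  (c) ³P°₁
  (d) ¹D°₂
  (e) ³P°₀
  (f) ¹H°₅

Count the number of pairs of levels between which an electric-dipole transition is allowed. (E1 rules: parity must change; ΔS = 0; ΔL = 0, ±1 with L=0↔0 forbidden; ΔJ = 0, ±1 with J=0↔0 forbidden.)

(a)–(b): forbidden (ΔL, ΔJ).
(a)–(c): allowed.
(a)–(d): forbidden (ΔS).
(a)–(e): forbidden (ΔJ).
(a)–(f): forbidden (ΔS, ΔL, ΔJ).
(b)–(c): forbidden (parity, ΔL, ΔJ).
(b)–(d): forbidden (parity, ΔS, ΔL, ΔJ).
(b)–(e): forbidden (parity, ΔL, ΔJ).
(b)–(f): forbidden (parity, ΔS).
(c)–(d): forbidden (parity, ΔS).
(c)–(e): forbidden (parity).
(c)–(f): forbidden (parity, ΔS, ΔL, ΔJ).
(d)–(e): forbidden (parity, ΔS, ΔJ).
(d)–(f): forbidden (parity, ΔL, ΔJ).
(e)–(f): forbidden (parity, ΔS, ΔL, ΔJ).
Allowed pairs: 1 of 15.

1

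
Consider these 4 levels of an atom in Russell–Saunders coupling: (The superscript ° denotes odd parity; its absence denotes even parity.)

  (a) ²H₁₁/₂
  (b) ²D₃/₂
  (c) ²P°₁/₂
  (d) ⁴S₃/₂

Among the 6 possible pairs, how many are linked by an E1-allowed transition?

(a)–(b): forbidden (parity, ΔL, ΔJ).
(a)–(c): forbidden (ΔL, ΔJ).
(a)–(d): forbidden (parity, ΔS, ΔL, ΔJ).
(b)–(c): allowed.
(b)–(d): forbidden (parity, ΔS, ΔL).
(c)–(d): forbidden (ΔS).
Allowed pairs: 1 of 6.

1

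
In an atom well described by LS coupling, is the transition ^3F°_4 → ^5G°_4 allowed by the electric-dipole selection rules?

Reading off the term symbols: S 1→2, L 3→4, J 4→4, parity odd→odd.
ΔJ = 0, ±1 (not J=0↔0): J: 4 → 4, ΔJ = +0 — satisfied.
ΔS = 0: S: 1 → 2 — violated.
ΔL = 0, ±1 (not L=0↔0): L: 3 → 4, ΔL = +1 — satisfied.
Parity must change: odd → odd — violated.
Rule(s) violated: parity, ΔS.

forbidden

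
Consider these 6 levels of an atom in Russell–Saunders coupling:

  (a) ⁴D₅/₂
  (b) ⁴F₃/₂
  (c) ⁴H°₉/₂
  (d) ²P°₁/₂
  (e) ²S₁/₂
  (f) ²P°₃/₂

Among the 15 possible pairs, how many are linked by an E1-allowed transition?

(a)–(b): forbidden (parity).
(a)–(c): forbidden (ΔL, ΔJ).
(a)–(d): forbidden (ΔS, ΔJ).
(a)–(e): forbidden (parity, ΔS, ΔL, ΔJ).
(a)–(f): forbidden (ΔS).
(b)–(c): forbidden (ΔL, ΔJ).
(b)–(d): forbidden (ΔS, ΔL).
(b)–(e): forbidden (parity, ΔS, ΔL).
(b)–(f): forbidden (ΔS, ΔL).
(c)–(d): forbidden (parity, ΔS, ΔL, ΔJ).
(c)–(e): forbidden (ΔS, ΔL, ΔJ).
(c)–(f): forbidden (parity, ΔS, ΔL, ΔJ).
(d)–(e): allowed.
(d)–(f): forbidden (parity).
(e)–(f): allowed.
Allowed pairs: 2 of 15.

2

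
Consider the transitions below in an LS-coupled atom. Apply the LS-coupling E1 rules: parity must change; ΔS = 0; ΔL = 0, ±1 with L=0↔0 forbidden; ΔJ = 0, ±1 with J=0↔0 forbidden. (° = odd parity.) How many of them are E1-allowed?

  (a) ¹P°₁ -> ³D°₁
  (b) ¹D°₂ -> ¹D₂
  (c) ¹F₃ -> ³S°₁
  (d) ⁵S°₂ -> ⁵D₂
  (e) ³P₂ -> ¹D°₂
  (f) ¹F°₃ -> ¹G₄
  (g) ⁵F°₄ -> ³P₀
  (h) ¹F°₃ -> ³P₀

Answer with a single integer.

2

(a) forbidden (parity, ΔS fail)
(b) allowed
(c) forbidden (ΔS, ΔL, ΔJ fail)
(d) forbidden (ΔL fails)
(e) forbidden (ΔS fails)
(f) allowed
(g) forbidden (ΔS, ΔL, ΔJ fail)
(h) forbidden (ΔS, ΔL, ΔJ fail)
Total allowed: 2 of 8.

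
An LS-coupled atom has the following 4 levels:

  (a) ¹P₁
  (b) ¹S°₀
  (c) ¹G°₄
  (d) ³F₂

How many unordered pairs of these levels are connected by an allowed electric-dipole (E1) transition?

1

(a)–(b): allowed.
(a)–(c): forbidden (ΔL, ΔJ).
(a)–(d): forbidden (parity, ΔS, ΔL).
(b)–(c): forbidden (parity, ΔL, ΔJ).
(b)–(d): forbidden (ΔS, ΔL, ΔJ).
(c)–(d): forbidden (ΔS, ΔJ).
Allowed pairs: 1 of 6.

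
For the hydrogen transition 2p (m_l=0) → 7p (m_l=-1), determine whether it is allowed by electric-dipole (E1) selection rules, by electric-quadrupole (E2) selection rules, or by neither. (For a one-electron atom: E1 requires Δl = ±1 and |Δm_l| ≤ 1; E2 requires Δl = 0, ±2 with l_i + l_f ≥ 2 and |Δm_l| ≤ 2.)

E2

Δl = 1 − 1 = +0; l_i + l_f = 2.
Δm_l = -1.
E1 (Δl = ±1, |Δm_l| ≤ 1): not satisfied.
E2 (Δl = 0,±2, l_i+l_f ≥ 2, |Δm_l| ≤ 2): satisfied.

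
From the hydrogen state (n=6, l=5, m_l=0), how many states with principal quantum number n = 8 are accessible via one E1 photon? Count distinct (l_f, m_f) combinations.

E1 requires Δl = ±1, so l_f ∈ {4, 6}; with 0 ≤ l_f ≤ n_f−1 = 7, the allowed l_f values are {4, 6}.
For l_f = 4: m_f ∈ {m_i−1, m_i, m_i+1} ∩ [−4, 4] = {-1, 0, 1} → 3 states.
For l_f = 6: m_f ∈ {m_i−1, m_i, m_i+1} ∩ [−6, 6] = {-1, 0, 1} → 3 states.
Total: 6.

6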